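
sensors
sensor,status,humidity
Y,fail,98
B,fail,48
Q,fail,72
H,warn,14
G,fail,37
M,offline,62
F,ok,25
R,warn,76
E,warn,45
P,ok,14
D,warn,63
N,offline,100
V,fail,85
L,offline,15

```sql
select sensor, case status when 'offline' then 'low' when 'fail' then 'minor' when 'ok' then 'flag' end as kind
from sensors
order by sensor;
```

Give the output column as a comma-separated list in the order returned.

sensor=B: status='fail' → minor
sensor=D: (no match → NULL) → NULL
sensor=E: (no match → NULL) → NULL
sensor=F: status='ok' → flag
sensor=G: status='fail' → minor
sensor=H: (no match → NULL) → NULL
sensor=L: status='offline' → low
sensor=M: status='offline' → low
sensor=N: status='offline' → low
sensor=P: status='ok' → flag
sensor=Q: status='fail' → minor
sensor=R: (no match → NULL) → NULL
sensor=V: status='fail' → minor
sensor=Y: status='fail' → minor

minor, NULL, NULL, flag, minor, NULL, low, low, low, flag, minor, NULL, minor, minor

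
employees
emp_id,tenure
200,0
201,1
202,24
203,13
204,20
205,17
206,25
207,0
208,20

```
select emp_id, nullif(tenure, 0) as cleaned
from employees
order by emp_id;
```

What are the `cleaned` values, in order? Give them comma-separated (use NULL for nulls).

NULL, 1, 24, 13, 20, 17, 25, NULL, 20

emp_id=200: tenure=0 vs 0: equal → NULL
emp_id=201: tenure=1 vs 0: differ → 1
emp_id=202: tenure=24 vs 0: differ → 24
emp_id=203: tenure=13 vs 0: differ → 13
emp_id=204: tenure=20 vs 0: differ → 20
emp_id=205: tenure=17 vs 0: differ → 17
emp_id=206: tenure=25 vs 0: differ → 25
emp_id=207: tenure=0 vs 0: equal → NULL
emp_id=208: tenure=20 vs 0: differ → 20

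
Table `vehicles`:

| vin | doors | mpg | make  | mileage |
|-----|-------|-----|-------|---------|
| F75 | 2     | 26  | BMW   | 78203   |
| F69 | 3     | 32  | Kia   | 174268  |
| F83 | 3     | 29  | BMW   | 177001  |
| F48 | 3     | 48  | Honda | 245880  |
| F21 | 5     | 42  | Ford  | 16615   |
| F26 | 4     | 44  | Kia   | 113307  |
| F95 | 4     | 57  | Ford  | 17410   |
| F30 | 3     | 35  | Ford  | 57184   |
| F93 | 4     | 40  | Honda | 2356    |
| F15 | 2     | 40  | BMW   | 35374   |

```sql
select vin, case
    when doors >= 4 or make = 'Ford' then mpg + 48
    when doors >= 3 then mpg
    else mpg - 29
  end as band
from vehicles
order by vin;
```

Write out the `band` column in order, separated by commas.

vin=F15: ELSE → 11
vin=F21: doors >= 4 or make = 'Ford' → 90
vin=F26: doors >= 4 or make = 'Ford' → 92
vin=F30: doors >= 4 or make = 'Ford' → 83
vin=F48: doors >= 3 → 48
vin=F69: doors >= 3 → 32
vin=F75: ELSE → -3
vin=F83: doors >= 3 → 29
vin=F93: doors >= 4 or make = 'Ford' → 88
vin=F95: doors >= 4 or make = 'Ford' → 105

11, 90, 92, 83, 48, 32, -3, 29, 88, 105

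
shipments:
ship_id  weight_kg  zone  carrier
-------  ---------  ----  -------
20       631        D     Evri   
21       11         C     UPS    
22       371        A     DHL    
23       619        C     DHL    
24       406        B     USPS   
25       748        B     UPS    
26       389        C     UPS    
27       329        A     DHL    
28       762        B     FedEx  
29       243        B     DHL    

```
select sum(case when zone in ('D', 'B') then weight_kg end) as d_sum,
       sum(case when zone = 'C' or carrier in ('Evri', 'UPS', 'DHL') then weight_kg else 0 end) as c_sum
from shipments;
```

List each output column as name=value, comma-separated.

d_sum=2790, c_sum=3341

[d_sum: zone in ('D', 'B')]
ship_id=20: ✓ → 631
ship_id=21: ✗
ship_id=22: ✗
ship_id=23: ✗
ship_id=24: ✓ → 406
ship_id=25: ✓ → 748
ship_id=26: ✗
ship_id=27: ✗
ship_id=28: ✓ → 762
ship_id=29: ✓ → 243
d_sum = 631 + 406 + 748 + 762 + 243 = 2790
—
[c_sum: zone = 'C' or carrier in ('Evri', 'UPS', 'DHL')]
ship_id=20: ✓ → 631
ship_id=21: ✓ → 11
ship_id=22: ✓ → 371
ship_id=23: ✓ → 619
ship_id=24: ✗
ship_id=25: ✓ → 748
ship_id=26: ✓ → 389
ship_id=27: ✓ → 329
ship_id=28: ✗
ship_id=29: ✓ → 243
c_sum = 631 + 11 + 371 + 619 + 748 + 389 + 329 + 243 = 3341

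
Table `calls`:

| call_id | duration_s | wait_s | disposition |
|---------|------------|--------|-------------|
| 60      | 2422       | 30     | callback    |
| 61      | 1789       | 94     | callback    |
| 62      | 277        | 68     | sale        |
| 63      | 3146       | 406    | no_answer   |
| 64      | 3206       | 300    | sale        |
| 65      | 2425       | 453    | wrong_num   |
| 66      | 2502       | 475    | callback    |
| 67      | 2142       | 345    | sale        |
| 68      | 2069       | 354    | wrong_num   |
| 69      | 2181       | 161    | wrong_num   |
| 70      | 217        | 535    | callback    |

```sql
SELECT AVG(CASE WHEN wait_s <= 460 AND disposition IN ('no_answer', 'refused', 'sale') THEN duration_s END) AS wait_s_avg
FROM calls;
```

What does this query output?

2192.75

call_id=60: ✗
call_id=61: ✗
call_id=62: ✓ → 277
call_id=63: ✓ → 3146
call_id=64: ✓ → 3206
call_id=65: ✗
call_id=66: ✗
call_id=67: ✓ → 2142
call_id=68: ✗
call_id=69: ✗
call_id=70: ✗
wait_s_avg = (277 + 3146 + 3206 + 2142) / 4 = 2192.75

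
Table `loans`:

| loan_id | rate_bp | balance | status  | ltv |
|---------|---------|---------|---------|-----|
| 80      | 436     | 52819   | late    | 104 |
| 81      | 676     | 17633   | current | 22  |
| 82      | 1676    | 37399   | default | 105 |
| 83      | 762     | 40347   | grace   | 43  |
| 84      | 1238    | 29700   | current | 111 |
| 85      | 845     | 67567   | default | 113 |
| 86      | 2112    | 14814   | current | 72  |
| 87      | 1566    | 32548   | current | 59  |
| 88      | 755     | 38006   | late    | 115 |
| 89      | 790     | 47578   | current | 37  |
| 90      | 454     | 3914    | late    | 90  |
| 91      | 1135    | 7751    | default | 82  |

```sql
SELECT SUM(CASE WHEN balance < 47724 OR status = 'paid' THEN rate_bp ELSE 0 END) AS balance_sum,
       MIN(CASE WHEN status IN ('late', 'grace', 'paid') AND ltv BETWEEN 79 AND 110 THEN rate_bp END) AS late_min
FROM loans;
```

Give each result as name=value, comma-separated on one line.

balance_sum=11164, late_min=436

[balance_sum: balance < 47724 OR status = 'paid']
loan_id=80: ✗
loan_id=81: ✓ → 676
loan_id=82: ✓ → 1676
loan_id=83: ✓ → 762
loan_id=84: ✓ → 1238
loan_id=85: ✗
loan_id=86: ✓ → 2112
loan_id=87: ✓ → 1566
loan_id=88: ✓ → 755
loan_id=89: ✓ → 790
loan_id=90: ✓ → 454
loan_id=91: ✓ → 1135
balance_sum = 676 + 1676 + 762 + 1238 + 2112 + 1566 + 755 + 790 + 454 + 1135 = 11164
—
[late_min: status IN ('late', 'grace', 'paid') AND ltv BETWEEN 79 AND 110]
loan_id=80: ✓ → 436
loan_id=81: ✗
loan_id=82: ✗
loan_id=83: ✗
loan_id=84: ✗
loan_id=85: ✗
loan_id=86: ✗
loan_id=87: ✗
loan_id=88: ✗
loan_id=89: ✗
loan_id=90: ✓ → 454
loan_id=91: ✗
late_min = MIN(436, 454) = 436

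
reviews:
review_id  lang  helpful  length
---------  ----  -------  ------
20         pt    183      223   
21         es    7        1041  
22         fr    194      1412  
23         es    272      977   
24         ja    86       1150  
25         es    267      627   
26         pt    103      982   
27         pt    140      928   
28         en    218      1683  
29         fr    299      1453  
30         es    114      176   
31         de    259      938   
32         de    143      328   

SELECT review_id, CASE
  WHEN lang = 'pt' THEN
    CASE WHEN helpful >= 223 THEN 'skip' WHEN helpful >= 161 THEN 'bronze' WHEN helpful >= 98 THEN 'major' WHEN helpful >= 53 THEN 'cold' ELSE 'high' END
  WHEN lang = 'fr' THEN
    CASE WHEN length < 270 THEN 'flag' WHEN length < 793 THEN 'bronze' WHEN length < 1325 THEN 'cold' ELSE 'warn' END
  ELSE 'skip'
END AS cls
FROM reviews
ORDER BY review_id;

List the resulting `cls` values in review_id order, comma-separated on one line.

bronze, skip, warn, skip, skip, skip, major, major, skip, warn, skip, skip, skip

review_id=20: lang='pt' → inner[helpful >= 161] → bronze
review_id=21: lang='es' → outer ELSE → skip
review_id=22: lang='fr' → inner[ELSE] → warn
review_id=23: lang='es' → outer ELSE → skip
review_id=24: lang='ja' → outer ELSE → skip
review_id=25: lang='es' → outer ELSE → skip
review_id=26: lang='pt' → inner[helpful >= 98] → major
review_id=27: lang='pt' → inner[helpful >= 98] → major
review_id=28: lang='en' → outer ELSE → skip
review_id=29: lang='fr' → inner[ELSE] → warn
review_id=30: lang='es' → outer ELSE → skip
review_id=31: lang='de' → outer ELSE → skip
review_id=32: lang='de' → outer ELSE → skip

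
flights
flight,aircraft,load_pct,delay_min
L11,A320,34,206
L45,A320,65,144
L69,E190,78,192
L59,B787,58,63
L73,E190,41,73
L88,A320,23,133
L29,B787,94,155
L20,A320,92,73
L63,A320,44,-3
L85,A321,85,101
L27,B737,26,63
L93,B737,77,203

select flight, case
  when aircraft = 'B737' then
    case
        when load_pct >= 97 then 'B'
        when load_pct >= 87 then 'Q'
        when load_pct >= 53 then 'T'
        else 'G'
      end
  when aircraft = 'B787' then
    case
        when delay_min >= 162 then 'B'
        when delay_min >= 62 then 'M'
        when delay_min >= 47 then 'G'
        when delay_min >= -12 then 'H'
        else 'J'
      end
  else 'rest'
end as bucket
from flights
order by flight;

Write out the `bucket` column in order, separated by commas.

rest, rest, G, M, rest, M, rest, rest, rest, rest, rest, T

flight=L11: aircraft='A320' → outer ELSE → rest
flight=L20: aircraft='A320' → outer ELSE → rest
flight=L27: aircraft='B737' → inner[ELSE] → G
flight=L29: aircraft='B787' → inner[delay_min >= 62] → M
flight=L45: aircraft='A320' → outer ELSE → rest
flight=L59: aircraft='B787' → inner[delay_min >= 62] → M
flight=L63: aircraft='A320' → outer ELSE → rest
flight=L69: aircraft='E190' → outer ELSE → rest
flight=L73: aircraft='E190' → outer ELSE → rest
flight=L85: aircraft='A321' → outer ELSE → rest
flight=L88: aircraft='A320' → outer ELSE → rest
flight=L93: aircraft='B737' → inner[load_pct >= 53] → T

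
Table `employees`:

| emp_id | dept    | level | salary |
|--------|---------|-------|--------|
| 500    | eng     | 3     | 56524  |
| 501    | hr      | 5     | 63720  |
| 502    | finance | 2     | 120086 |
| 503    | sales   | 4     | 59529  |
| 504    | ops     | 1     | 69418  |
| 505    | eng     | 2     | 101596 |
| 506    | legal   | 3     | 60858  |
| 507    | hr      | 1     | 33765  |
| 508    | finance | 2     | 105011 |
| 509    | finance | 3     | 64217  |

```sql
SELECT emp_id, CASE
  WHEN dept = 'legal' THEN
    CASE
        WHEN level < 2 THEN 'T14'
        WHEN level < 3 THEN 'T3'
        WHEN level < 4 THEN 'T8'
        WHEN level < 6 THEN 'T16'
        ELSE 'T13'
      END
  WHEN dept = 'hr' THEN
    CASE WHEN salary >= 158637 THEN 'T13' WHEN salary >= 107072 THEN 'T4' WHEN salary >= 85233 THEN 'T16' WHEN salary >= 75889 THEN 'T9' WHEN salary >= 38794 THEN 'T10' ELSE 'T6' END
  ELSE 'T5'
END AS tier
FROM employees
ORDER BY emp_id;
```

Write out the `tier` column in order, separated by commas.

emp_id=500: dept='eng' → outer ELSE → T5
emp_id=501: dept='hr' → inner[salary >= 38794] → T10
emp_id=502: dept='finance' → outer ELSE → T5
emp_id=503: dept='sales' → outer ELSE → T5
emp_id=504: dept='ops' → outer ELSE → T5
emp_id=505: dept='eng' → outer ELSE → T5
emp_id=506: dept='legal' → inner[level < 4] → T8
emp_id=507: dept='hr' → inner[ELSE] → T6
emp_id=508: dept='finance' → outer ELSE → T5
emp_id=509: dept='finance' → outer ELSE → T5

T5, T10, T5, T5, T5, T5, T8, T6, T5, T5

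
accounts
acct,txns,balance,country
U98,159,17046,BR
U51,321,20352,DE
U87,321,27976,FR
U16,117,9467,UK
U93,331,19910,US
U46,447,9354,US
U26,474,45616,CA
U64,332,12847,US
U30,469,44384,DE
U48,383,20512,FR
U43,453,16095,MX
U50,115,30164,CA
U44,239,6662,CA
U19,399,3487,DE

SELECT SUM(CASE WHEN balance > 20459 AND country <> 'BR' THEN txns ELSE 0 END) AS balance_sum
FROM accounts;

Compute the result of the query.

1762

acct=U98: ✗
acct=U51: ✗
acct=U87: ✓ → 321
acct=U16: ✗
acct=U93: ✗
acct=U46: ✗
acct=U26: ✓ → 474
acct=U64: ✗
acct=U30: ✓ → 469
acct=U48: ✓ → 383
acct=U43: ✗
acct=U50: ✓ → 115
acct=U44: ✗
acct=U19: ✗
balance_sum = 321 + 474 + 469 + 383 + 115 = 1762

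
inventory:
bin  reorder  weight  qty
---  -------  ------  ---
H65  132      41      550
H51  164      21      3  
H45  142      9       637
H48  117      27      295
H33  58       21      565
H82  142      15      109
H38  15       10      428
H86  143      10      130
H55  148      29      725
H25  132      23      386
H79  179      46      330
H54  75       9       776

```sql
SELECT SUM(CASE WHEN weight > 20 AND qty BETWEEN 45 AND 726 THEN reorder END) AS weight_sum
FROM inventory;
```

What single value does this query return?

bin=H65: ✓ → 132
bin=H51: ✗
bin=H45: ✗
bin=H48: ✓ → 117
bin=H33: ✓ → 58
bin=H82: ✗
bin=H38: ✗
bin=H86: ✗
bin=H55: ✓ → 148
bin=H25: ✓ → 132
bin=H79: ✓ → 179
bin=H54: ✗
weight_sum = 132 + 117 + 58 + 148 + 132 + 179 = 766

766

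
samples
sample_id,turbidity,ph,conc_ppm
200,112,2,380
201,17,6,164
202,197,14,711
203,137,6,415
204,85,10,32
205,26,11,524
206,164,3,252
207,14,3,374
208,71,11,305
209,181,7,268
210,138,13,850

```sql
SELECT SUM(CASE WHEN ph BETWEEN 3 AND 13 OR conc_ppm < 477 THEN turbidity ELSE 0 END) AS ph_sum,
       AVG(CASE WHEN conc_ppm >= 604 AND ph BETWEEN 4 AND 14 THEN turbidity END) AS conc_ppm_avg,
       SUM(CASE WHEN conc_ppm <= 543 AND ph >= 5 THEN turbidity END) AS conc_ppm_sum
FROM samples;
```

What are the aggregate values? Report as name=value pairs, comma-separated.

ph_sum=945, conc_ppm_avg=167.5, conc_ppm_sum=517

[ph_sum: ph BETWEEN 3 AND 13 OR conc_ppm < 477]
sample_id=200: ✓ → 112
sample_id=201: ✓ → 17
sample_id=202: ✗
sample_id=203: ✓ → 137
sample_id=204: ✓ → 85
sample_id=205: ✓ → 26
sample_id=206: ✓ → 164
sample_id=207: ✓ → 14
sample_id=208: ✓ → 71
sample_id=209: ✓ → 181
sample_id=210: ✓ → 138
ph_sum = 112 + 17 + 137 + 85 + 26 + 164 + 14 + 71 + 181 + 138 = 945
—
[conc_ppm_avg: conc_ppm >= 604 AND ph BETWEEN 4 AND 14]
sample_id=200: ✗
sample_id=201: ✗
sample_id=202: ✓ → 197
sample_id=203: ✗
sample_id=204: ✗
sample_id=205: ✗
sample_id=206: ✗
sample_id=207: ✗
sample_id=208: ✗
sample_id=209: ✗
sample_id=210: ✓ → 138
conc_ppm_avg = (197 + 138) / 2 = 167.5
—
[conc_ppm_sum: conc_ppm <= 543 AND ph >= 5]
sample_id=200: ✗
sample_id=201: ✓ → 17
sample_id=202: ✗
sample_id=203: ✓ → 137
sample_id=204: ✓ → 85
sample_id=205: ✓ → 26
sample_id=206: ✗
sample_id=207: ✗
sample_id=208: ✓ → 71
sample_id=209: ✓ → 181
sample_id=210: ✗
conc_ppm_sum = 17 + 137 + 85 + 26 + 71 + 181 = 517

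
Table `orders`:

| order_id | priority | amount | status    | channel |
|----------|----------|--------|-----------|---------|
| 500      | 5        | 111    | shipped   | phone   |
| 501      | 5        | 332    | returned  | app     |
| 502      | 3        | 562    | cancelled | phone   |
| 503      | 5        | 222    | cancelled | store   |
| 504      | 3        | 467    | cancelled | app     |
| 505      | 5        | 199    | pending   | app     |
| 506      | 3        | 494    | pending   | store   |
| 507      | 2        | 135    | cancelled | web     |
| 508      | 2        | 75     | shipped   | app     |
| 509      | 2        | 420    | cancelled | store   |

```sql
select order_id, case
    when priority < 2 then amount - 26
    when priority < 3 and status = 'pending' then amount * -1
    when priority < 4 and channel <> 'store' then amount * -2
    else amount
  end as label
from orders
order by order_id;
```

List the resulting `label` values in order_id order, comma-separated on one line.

order_id=500: ELSE → 111
order_id=501: ELSE → 332
order_id=502: priority < 4 and channel <> 'store' → -1124
order_id=503: ELSE → 222
order_id=504: priority < 4 and channel <> 'store' → -934
order_id=505: ELSE → 199
order_id=506: ELSE → 494
order_id=507: priority < 4 and channel <> 'store' → -270
order_id=508: priority < 4 and channel <> 'store' → -150
order_id=509: ELSE → 420

111, 332, -1124, 222, -934, 199, 494, -270, -150, 420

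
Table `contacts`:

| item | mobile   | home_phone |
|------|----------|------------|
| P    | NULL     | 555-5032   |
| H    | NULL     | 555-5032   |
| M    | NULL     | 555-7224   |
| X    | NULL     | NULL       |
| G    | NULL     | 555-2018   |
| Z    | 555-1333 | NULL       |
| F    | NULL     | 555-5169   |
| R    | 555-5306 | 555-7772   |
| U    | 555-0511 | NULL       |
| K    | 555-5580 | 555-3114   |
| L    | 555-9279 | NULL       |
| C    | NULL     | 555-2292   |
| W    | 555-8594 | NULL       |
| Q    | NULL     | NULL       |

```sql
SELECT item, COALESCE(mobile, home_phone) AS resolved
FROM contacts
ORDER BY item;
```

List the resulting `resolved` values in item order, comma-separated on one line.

item=C: mobile=NULL, home_phone=555-2292 → 555-2292
item=F: mobile=NULL, home_phone=555-5169 → 555-5169
item=G: mobile=NULL, home_phone=555-2018 → 555-2018
item=H: mobile=NULL, home_phone=555-5032 → 555-5032
item=K: mobile=555-5580 → 555-5580
item=L: mobile=555-9279 → 555-9279
item=M: mobile=NULL, home_phone=555-7224 → 555-7224
item=P: mobile=NULL, home_phone=555-5032 → 555-5032
item=Q: mobile=NULL, home_phone=NULL (all NULL) → NULL
item=R: mobile=555-5306 → 555-5306
item=U: mobile=555-0511 → 555-0511
item=W: mobile=555-8594 → 555-8594
item=X: mobile=NULL, home_phone=NULL (all NULL) → NULL
item=Z: mobile=555-1333 → 555-1333

555-2292, 555-5169, 555-2018, 555-5032, 555-5580, 555-9279, 555-7224, 555-5032, NULL, 555-5306, 555-0511, 555-8594, NULL, 555-1333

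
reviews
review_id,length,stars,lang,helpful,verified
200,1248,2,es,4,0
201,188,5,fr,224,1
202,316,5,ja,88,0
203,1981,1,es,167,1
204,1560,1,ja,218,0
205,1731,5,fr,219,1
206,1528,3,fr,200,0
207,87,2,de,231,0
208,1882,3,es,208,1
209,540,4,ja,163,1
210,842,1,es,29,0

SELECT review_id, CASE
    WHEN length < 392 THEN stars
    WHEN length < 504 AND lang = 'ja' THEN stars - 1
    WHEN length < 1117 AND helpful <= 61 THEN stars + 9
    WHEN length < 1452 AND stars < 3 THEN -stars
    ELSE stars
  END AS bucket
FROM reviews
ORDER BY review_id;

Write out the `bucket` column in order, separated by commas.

-2, 5, 5, 1, 1, 5, 3, 2, 3, 4, 10

review_id=200: length < 1452 AND stars < 3 → -2
review_id=201: length < 392 → 5
review_id=202: length < 392 → 5
review_id=203: ELSE → 1
review_id=204: ELSE → 1
review_id=205: ELSE → 5
review_id=206: ELSE → 3
review_id=207: length < 392 → 2
review_id=208: ELSE → 3
review_id=209: ELSE → 4
review_id=210: length < 1117 AND helpful <= 61 → 10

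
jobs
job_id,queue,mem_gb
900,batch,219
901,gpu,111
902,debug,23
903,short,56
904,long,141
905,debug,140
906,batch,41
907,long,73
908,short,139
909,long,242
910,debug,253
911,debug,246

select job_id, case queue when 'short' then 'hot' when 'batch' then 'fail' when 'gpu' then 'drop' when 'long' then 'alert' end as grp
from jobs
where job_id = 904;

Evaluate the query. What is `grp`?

job_id = 904: queue=long, mem_gb=141.
queue='short' → false
queue='batch' → false
queue='gpu' → false
queue='long' → true → alert

alert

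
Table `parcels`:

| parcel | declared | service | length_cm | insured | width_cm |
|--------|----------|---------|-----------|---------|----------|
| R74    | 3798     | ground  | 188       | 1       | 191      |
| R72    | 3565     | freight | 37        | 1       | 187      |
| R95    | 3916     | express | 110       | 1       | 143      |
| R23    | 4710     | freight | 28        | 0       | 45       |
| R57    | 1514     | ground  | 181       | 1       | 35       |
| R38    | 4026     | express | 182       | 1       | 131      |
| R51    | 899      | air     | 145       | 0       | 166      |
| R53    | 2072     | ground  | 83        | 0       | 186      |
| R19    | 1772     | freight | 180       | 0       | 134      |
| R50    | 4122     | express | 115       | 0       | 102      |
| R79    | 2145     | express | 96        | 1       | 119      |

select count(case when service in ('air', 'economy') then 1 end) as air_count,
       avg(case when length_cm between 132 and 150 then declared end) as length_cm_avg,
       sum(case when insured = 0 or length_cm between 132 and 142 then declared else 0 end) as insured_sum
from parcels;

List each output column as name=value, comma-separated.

[air_count: service in ('air', 'economy')]
parcel=R74: ✗
parcel=R72: ✗
parcel=R95: ✗
parcel=R23: ✗
parcel=R57: ✗
parcel=R38: ✗
parcel=R51: ✓ → 1
parcel=R53: ✗
parcel=R19: ✗
parcel=R50: ✗
parcel=R79: ✗
air_count = COUNT(1) = 1
—
[length_cm_avg: length_cm between 132 and 150]
parcel=R74: ✗
parcel=R72: ✗
parcel=R95: ✗
parcel=R23: ✗
parcel=R57: ✗
parcel=R38: ✗
parcel=R51: ✓ → 899
parcel=R53: ✗
parcel=R19: ✗
parcel=R50: ✗
parcel=R79: ✗
length_cm_avg = 899
—
[insured_sum: insured = 0 or length_cm between 132 and 142]
parcel=R74: ✗
parcel=R72: ✗
parcel=R95: ✗
parcel=R23: ✓ → 4710
parcel=R57: ✗
parcel=R38: ✗
parcel=R51: ✓ → 899
parcel=R53: ✓ → 2072
parcel=R19: ✓ → 1772
parcel=R50: ✓ → 4122
parcel=R79: ✗
insured_sum = 4710 + 899 + 2072 + 1772 + 4122 = 13575

air_count=1, length_cm_avg=899, insured_sum=13575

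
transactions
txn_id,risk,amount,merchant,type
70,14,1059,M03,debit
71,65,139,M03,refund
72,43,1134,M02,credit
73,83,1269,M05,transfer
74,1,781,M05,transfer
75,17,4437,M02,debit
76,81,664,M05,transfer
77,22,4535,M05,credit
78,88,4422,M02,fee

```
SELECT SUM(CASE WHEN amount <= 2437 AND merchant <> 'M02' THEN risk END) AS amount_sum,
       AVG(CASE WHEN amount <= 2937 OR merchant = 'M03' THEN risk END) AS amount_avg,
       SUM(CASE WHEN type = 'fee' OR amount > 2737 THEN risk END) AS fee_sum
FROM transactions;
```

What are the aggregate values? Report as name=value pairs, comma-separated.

amount_sum=244, amount_avg=47.8333333333, fee_sum=127

[amount_sum: amount <= 2437 AND merchant <> 'M02']
txn_id=70: ✓ → 14
txn_id=71: ✓ → 65
txn_id=72: ✗
txn_id=73: ✓ → 83
txn_id=74: ✓ → 1
txn_id=75: ✗
txn_id=76: ✓ → 81
txn_id=77: ✗
txn_id=78: ✗
amount_sum = 14 + 65 + 83 + 1 + 81 = 244
—
[amount_avg: amount <= 2937 OR merchant = 'M03']
txn_id=70: ✓ → 14
txn_id=71: ✓ → 65
txn_id=72: ✓ → 43
txn_id=73: ✓ → 83
txn_id=74: ✓ → 1
txn_id=75: ✗
txn_id=76: ✓ → 81
txn_id=77: ✗
txn_id=78: ✗
amount_avg = (14 + 65 + 43 + 83 + 1 + 81) / 6 = 47.8333333333
—
[fee_sum: type = 'fee' OR amount > 2737]
txn_id=70: ✗
txn_id=71: ✗
txn_id=72: ✗
txn_id=73: ✗
txn_id=74: ✗
txn_id=75: ✓ → 17
txn_id=76: ✗
txn_id=77: ✓ → 22
txn_id=78: ✓ → 88
fee_sum = 17 + 22 + 88 = 127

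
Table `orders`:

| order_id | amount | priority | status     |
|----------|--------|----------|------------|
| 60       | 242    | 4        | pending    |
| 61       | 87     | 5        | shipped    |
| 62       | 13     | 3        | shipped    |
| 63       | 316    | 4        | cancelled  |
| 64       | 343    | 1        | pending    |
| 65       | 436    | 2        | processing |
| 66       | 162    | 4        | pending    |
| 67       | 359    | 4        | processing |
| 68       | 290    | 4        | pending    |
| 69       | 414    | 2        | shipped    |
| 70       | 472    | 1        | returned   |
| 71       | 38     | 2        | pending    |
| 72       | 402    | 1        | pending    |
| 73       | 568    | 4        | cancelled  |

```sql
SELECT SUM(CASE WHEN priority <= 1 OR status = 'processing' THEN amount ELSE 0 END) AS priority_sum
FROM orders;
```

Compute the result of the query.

order_id=60: ✗
order_id=61: ✗
order_id=62: ✗
order_id=63: ✗
order_id=64: ✓ → 343
order_id=65: ✓ → 436
order_id=66: ✗
order_id=67: ✓ → 359
order_id=68: ✗
order_id=69: ✗
order_id=70: ✓ → 472
order_id=71: ✗
order_id=72: ✓ → 402
order_id=73: ✗
priority_sum = 343 + 436 + 359 + 472 + 402 = 2012

2012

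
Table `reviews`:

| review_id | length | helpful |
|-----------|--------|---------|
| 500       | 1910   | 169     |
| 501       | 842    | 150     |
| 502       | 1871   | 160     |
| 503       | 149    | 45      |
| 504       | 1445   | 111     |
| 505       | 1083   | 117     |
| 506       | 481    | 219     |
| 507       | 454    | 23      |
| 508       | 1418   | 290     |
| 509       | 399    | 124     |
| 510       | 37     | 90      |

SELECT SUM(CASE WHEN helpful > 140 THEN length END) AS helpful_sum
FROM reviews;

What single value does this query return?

6522

review_id=500: ✓ → 1910
review_id=501: ✓ → 842
review_id=502: ✓ → 1871
review_id=503: ✗
review_id=504: ✗
review_id=505: ✗
review_id=506: ✓ → 481
review_id=507: ✗
review_id=508: ✓ → 1418
review_id=509: ✗
review_id=510: ✗
helpful_sum = 1910 + 842 + 1871 + 481 + 1418 = 6522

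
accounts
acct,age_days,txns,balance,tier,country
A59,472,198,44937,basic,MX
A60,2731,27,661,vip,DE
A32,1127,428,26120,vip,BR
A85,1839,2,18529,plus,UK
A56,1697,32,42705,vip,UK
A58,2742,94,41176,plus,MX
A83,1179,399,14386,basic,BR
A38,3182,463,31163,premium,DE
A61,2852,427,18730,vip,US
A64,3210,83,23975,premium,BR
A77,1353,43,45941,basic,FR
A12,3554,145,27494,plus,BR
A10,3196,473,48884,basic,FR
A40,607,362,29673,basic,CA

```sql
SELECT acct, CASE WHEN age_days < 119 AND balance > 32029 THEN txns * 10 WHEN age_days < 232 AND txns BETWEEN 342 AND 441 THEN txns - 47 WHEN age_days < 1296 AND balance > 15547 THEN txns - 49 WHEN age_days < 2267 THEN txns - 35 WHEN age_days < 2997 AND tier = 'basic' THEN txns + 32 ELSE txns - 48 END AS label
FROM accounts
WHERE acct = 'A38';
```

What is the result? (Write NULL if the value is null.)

acct = A38: age_days=3182, txns=463, balance=31163, tier=premium, country=DE.
age_days < 119 AND balance > 32029 → false
age_days < 232 AND txns BETWEEN 342 AND 441 → false
age_days < 1296 AND balance > 15547 → false
age_days < 2267 → false
age_days < 2997 AND tier = 'basic' → false
No prior WHEN matched → ELSE → 415

415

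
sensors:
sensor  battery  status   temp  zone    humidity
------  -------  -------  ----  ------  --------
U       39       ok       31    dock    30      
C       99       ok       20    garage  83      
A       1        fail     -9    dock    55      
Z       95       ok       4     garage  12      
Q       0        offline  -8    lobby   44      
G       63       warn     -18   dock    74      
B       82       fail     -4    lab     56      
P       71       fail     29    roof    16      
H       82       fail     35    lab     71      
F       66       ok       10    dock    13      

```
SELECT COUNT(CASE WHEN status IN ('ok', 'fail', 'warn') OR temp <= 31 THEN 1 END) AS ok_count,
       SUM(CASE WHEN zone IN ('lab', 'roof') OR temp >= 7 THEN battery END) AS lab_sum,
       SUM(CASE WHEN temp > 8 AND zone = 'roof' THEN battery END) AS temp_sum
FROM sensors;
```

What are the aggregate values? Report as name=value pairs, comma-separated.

ok_count=10, lab_sum=439, temp_sum=71

[ok_count: status IN ('ok', 'fail', 'warn') OR temp <= 31]
sensor=U: ✓ → 1
sensor=C: ✓ → 1
sensor=A: ✓ → 1
sensor=Z: ✓ → 1
sensor=Q: ✓ → 1
sensor=G: ✓ → 1
sensor=B: ✓ → 1
sensor=P: ✓ → 1
sensor=H: ✓ → 1
sensor=F: ✓ → 1
ok_count = COUNT(1, 1, 1, 1, 1, 1, 1, 1, 1, 1) = 10
—
[lab_sum: zone IN ('lab', 'roof') OR temp >= 7]
sensor=U: ✓ → 39
sensor=C: ✓ → 99
sensor=A: ✗
sensor=Z: ✗
sensor=Q: ✗
sensor=G: ✗
sensor=B: ✓ → 82
sensor=P: ✓ → 71
sensor=H: ✓ → 82
sensor=F: ✓ → 66
lab_sum = 39 + 99 + 82 + 71 + 82 + 66 = 439
—
[temp_sum: temp > 8 AND zone = 'roof']
sensor=U: ✗
sensor=C: ✗
sensor=A: ✗
sensor=Z: ✗
sensor=Q: ✗
sensor=G: ✗
sensor=B: ✗
sensor=P: ✓ → 71
sensor=H: ✗
sensor=F: ✗
temp_sum = 71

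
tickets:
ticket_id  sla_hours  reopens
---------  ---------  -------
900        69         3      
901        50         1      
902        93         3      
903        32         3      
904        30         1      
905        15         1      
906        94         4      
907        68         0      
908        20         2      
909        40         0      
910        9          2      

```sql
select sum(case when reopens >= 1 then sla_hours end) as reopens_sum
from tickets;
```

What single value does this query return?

ticket_id=900: ✓ → 69
ticket_id=901: ✓ → 50
ticket_id=902: ✓ → 93
ticket_id=903: ✓ → 32
ticket_id=904: ✓ → 30
ticket_id=905: ✓ → 15
ticket_id=906: ✓ → 94
ticket_id=907: ✗
ticket_id=908: ✓ → 20
ticket_id=909: ✗
ticket_id=910: ✓ → 9
reopens_sum = 69 + 50 + 93 + 32 + 30 + 15 + 94 + 20 + 9 = 412

412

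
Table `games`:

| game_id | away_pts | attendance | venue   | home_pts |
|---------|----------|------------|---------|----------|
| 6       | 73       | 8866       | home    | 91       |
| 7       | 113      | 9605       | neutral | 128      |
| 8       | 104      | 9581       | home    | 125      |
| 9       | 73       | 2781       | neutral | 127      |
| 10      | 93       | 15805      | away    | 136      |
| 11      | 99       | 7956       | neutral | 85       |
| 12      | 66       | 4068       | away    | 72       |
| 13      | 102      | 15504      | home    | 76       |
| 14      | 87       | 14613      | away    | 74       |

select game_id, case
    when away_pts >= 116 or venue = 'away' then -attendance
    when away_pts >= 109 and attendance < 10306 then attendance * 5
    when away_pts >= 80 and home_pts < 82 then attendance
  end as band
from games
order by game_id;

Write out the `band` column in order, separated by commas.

game_id=6: (no match → NULL) → NULL
game_id=7: away_pts >= 109 and attendance < 10306 → 48025
game_id=8: (no match → NULL) → NULL
game_id=9: (no match → NULL) → NULL
game_id=10: away_pts >= 116 or venue = 'away' → -15805
game_id=11: (no match → NULL) → NULL
game_id=12: away_pts >= 116 or venue = 'away' → -4068
game_id=13: away_pts >= 80 and home_pts < 82 → 15504
game_id=14: away_pts >= 116 or venue = 'away' → -14613

NULL, 48025, NULL, NULL, -15805, NULL, -4068, 15504, -14613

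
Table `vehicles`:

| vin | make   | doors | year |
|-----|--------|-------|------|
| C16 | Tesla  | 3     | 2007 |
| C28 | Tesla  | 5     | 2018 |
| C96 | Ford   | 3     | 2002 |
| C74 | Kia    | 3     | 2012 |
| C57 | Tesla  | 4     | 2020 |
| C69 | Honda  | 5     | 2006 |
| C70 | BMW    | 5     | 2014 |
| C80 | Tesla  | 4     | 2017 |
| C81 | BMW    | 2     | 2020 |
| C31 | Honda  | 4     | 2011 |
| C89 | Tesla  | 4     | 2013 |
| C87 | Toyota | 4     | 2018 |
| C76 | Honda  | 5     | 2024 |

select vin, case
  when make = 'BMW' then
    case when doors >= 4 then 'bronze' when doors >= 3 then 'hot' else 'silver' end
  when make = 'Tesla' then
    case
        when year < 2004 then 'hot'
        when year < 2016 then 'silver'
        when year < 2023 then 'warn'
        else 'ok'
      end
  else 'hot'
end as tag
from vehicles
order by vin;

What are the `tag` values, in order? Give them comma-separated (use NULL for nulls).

vin=C16: make='Tesla' → inner[year < 2016] → silver
vin=C28: make='Tesla' → inner[year < 2023] → warn
vin=C31: make='Honda' → outer ELSE → hot
vin=C57: make='Tesla' → inner[year < 2023] → warn
vin=C69: make='Honda' → outer ELSE → hot
vin=C70: make='BMW' → inner[doors >= 4] → bronze
vin=C74: make='Kia' → outer ELSE → hot
vin=C76: make='Honda' → outer ELSE → hot
vin=C80: make='Tesla' → inner[year < 2023] → warn
vin=C81: make='BMW' → inner[ELSE] → silver
vin=C87: make='Toyota' → outer ELSE → hot
vin=C89: make='Tesla' → inner[year < 2016] → silver
vin=C96: make='Ford' → outer ELSE → hot

silver, warn, hot, warn, hot, bronze, hot, hot, warn, silver, hot, silver, hot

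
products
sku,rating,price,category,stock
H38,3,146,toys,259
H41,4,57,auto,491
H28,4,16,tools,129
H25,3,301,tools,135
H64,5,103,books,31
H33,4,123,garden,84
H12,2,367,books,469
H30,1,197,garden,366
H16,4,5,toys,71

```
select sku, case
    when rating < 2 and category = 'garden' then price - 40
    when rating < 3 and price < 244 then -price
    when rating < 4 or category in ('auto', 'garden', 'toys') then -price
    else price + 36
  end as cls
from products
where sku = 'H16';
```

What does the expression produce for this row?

sku = H16: rating=4, price=5, category=toys, stock=71.
rating < 2 and category = 'garden' → false
rating < 3 and price < 244 → false
rating < 4 or category in ('auto', 'garden', 'toys') → true → -5

-5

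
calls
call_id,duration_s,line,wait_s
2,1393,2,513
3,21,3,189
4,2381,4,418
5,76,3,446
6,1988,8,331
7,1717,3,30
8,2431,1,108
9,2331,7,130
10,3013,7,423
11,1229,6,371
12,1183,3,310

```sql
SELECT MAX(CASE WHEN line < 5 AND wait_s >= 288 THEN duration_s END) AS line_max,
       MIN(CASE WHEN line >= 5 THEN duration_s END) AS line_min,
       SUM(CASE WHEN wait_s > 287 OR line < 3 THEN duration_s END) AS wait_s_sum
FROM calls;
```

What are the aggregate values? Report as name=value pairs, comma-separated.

line_max=2381, line_min=1229, wait_s_sum=13694

[line_max: line < 5 AND wait_s >= 288]
call_id=2: ✓ → 1393
call_id=3: ✗
call_id=4: ✓ → 2381
call_id=5: ✓ → 76
call_id=6: ✗
call_id=7: ✗
call_id=8: ✗
call_id=9: ✗
call_id=10: ✗
call_id=11: ✗
call_id=12: ✓ → 1183
line_max = MAX(1393, 2381, 76, 1183) = 2381
—
[line_min: line >= 5]
call_id=2: ✗
call_id=3: ✗
call_id=4: ✗
call_id=5: ✗
call_id=6: ✓ → 1988
call_id=7: ✗
call_id=8: ✗
call_id=9: ✓ → 2331
call_id=10: ✓ → 3013
call_id=11: ✓ → 1229
call_id=12: ✗
line_min = MIN(1988, 2331, 3013, 1229) = 1229
—
[wait_s_sum: wait_s > 287 OR line < 3]
call_id=2: ✓ → 1393
call_id=3: ✗
call_id=4: ✓ → 2381
call_id=5: ✓ → 76
call_id=6: ✓ → 1988
call_id=7: ✗
call_id=8: ✓ → 2431
call_id=9: ✗
call_id=10: ✓ → 3013
call_id=11: ✓ → 1229
call_id=12: ✓ → 1183
wait_s_sum = 1393 + 2381 + 76 + 1988 + 2431 + 3013 + 1229 + 1183 = 13694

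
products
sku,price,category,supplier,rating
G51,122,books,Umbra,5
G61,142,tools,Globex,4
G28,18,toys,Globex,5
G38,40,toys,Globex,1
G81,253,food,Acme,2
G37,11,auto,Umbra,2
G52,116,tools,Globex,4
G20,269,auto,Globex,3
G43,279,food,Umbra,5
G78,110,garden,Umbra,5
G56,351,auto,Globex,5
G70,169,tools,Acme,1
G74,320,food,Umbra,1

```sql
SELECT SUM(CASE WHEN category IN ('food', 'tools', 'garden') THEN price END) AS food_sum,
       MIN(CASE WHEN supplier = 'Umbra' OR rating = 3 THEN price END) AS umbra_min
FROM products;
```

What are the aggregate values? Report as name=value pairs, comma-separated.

food_sum=1389, umbra_min=11

[food_sum: category IN ('food', 'tools', 'garden')]
sku=G51: ✗
sku=G61: ✓ → 142
sku=G28: ✗
sku=G38: ✗
sku=G81: ✓ → 253
sku=G37: ✗
sku=G52: ✓ → 116
sku=G20: ✗
sku=G43: ✓ → 279
sku=G78: ✓ → 110
sku=G56: ✗
sku=G70: ✓ → 169
sku=G74: ✓ → 320
food_sum = 142 + 253 + 116 + 279 + 110 + 169 + 320 = 1389
—
[umbra_min: supplier = 'Umbra' OR rating = 3]
sku=G51: ✓ → 122
sku=G61: ✗
sku=G28: ✗
sku=G38: ✗
sku=G81: ✗
sku=G37: ✓ → 11
sku=G52: ✗
sku=G20: ✓ → 269
sku=G43: ✓ → 279
sku=G78: ✓ → 110
sku=G56: ✗
sku=G70: ✗
sku=G74: ✓ → 320
umbra_min = MIN(122, 11, 269, 279, 110, 320) = 11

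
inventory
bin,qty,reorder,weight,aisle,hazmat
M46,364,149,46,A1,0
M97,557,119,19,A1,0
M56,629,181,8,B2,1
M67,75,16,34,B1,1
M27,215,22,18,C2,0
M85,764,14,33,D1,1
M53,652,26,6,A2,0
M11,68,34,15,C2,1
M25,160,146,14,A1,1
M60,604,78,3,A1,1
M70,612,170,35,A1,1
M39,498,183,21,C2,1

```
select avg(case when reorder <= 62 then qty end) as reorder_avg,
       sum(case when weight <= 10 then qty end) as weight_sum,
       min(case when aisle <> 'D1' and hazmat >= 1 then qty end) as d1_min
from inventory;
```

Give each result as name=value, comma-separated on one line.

reorder_avg=354.8, weight_sum=1885, d1_min=68

[reorder_avg: reorder <= 62]
bin=M46: ✗
bin=M97: ✗
bin=M56: ✗
bin=M67: ✓ → 75
bin=M27: ✓ → 215
bin=M85: ✓ → 764
bin=M53: ✓ → 652
bin=M11: ✓ → 68
bin=M25: ✗
bin=M60: ✗
bin=M70: ✗
bin=M39: ✗
reorder_avg = (75 + 215 + 764 + 652 + 68) / 5 = 354.8
—
[weight_sum: weight <= 10]
bin=M46: ✗
bin=M97: ✗
bin=M56: ✓ → 629
bin=M67: ✗
bin=M27: ✗
bin=M85: ✗
bin=M53: ✓ → 652
bin=M11: ✗
bin=M25: ✗
bin=M60: ✓ → 604
bin=M70: ✗
bin=M39: ✗
weight_sum = 629 + 652 + 604 = 1885
—
[d1_min: aisle <> 'D1' and hazmat >= 1]
bin=M46: ✗
bin=M97: ✗
bin=M56: ✓ → 629
bin=M67: ✓ → 75
bin=M27: ✗
bin=M85: ✗
bin=M53: ✗
bin=M11: ✓ → 68
bin=M25: ✓ → 160
bin=M60: ✓ → 604
bin=M70: ✓ → 612
bin=M39: ✓ → 498
d1_min = MIN(629, 75, 68, 160, 604, 612, 498) = 68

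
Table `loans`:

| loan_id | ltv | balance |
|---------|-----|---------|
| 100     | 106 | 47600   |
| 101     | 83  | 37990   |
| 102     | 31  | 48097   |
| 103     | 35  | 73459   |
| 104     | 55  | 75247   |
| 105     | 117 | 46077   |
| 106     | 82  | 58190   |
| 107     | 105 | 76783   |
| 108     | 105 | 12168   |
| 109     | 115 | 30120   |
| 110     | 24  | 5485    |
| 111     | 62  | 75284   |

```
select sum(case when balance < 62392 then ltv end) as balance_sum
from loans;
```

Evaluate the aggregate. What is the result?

663

loan_id=100: ✓ → 106
loan_id=101: ✓ → 83
loan_id=102: ✓ → 31
loan_id=103: ✗
loan_id=104: ✗
loan_id=105: ✓ → 117
loan_id=106: ✓ → 82
loan_id=107: ✗
loan_id=108: ✓ → 105
loan_id=109: ✓ → 115
loan_id=110: ✓ → 24
loan_id=111: ✗
balance_sum = 106 + 83 + 31 + 117 + 82 + 105 + 115 + 24 = 663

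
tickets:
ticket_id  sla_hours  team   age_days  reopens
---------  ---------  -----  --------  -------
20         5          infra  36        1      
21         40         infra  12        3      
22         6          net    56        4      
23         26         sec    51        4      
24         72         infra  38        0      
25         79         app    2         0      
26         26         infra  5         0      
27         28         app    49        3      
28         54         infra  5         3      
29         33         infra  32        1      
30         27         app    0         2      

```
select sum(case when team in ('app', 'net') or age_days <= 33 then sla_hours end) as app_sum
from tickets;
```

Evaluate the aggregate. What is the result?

293

ticket_id=20: ✗
ticket_id=21: ✓ → 40
ticket_id=22: ✓ → 6
ticket_id=23: ✗
ticket_id=24: ✗
ticket_id=25: ✓ → 79
ticket_id=26: ✓ → 26
ticket_id=27: ✓ → 28
ticket_id=28: ✓ → 54
ticket_id=29: ✓ → 33
ticket_id=30: ✓ → 27
app_sum = 40 + 6 + 79 + 26 + 28 + 54 + 33 + 27 = 293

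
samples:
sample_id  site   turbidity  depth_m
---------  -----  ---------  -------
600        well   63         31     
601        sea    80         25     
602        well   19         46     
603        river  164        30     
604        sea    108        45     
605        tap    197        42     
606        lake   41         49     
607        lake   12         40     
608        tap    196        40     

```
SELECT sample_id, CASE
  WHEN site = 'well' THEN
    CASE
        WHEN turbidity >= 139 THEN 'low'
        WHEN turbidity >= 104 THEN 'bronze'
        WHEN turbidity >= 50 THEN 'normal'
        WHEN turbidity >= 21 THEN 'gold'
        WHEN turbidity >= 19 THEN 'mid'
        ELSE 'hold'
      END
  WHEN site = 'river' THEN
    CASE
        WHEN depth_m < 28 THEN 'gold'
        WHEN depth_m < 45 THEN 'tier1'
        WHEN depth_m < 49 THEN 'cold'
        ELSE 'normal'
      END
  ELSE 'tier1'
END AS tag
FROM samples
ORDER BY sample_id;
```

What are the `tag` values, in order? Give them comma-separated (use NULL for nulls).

normal, tier1, mid, tier1, tier1, tier1, tier1, tier1, tier1

sample_id=600: site='well' → inner[turbidity >= 50] → normal
sample_id=601: site='sea' → outer ELSE → tier1
sample_id=602: site='well' → inner[turbidity >= 19] → mid
sample_id=603: site='river' → inner[depth_m < 45] → tier1
sample_id=604: site='sea' → outer ELSE → tier1
sample_id=605: site='tap' → outer ELSE → tier1
sample_id=606: site='lake' → outer ELSE → tier1
sample_id=607: site='lake' → outer ELSE → tier1
sample_id=608: site='tap' → outer ELSE → tier1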